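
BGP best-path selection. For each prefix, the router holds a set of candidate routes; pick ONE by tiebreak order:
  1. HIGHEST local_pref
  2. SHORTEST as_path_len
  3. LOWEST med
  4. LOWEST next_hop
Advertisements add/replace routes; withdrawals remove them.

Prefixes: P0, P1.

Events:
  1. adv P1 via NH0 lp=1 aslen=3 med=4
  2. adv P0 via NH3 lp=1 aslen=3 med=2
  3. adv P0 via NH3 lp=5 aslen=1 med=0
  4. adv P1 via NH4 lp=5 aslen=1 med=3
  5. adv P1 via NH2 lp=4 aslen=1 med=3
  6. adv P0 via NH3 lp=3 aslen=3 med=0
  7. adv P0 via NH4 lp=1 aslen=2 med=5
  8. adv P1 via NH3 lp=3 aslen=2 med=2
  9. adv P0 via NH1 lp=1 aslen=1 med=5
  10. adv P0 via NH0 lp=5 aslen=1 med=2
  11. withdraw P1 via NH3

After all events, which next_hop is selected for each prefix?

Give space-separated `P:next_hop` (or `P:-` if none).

Op 1: best P0=- P1=NH0
Op 2: best P0=NH3 P1=NH0
Op 3: best P0=NH3 P1=NH0
Op 4: best P0=NH3 P1=NH4
Op 5: best P0=NH3 P1=NH4
Op 6: best P0=NH3 P1=NH4
Op 7: best P0=NH3 P1=NH4
Op 8: best P0=NH3 P1=NH4
Op 9: best P0=NH3 P1=NH4
Op 10: best P0=NH0 P1=NH4
Op 11: best P0=NH0 P1=NH4

Answer: P0:NH0 P1:NH4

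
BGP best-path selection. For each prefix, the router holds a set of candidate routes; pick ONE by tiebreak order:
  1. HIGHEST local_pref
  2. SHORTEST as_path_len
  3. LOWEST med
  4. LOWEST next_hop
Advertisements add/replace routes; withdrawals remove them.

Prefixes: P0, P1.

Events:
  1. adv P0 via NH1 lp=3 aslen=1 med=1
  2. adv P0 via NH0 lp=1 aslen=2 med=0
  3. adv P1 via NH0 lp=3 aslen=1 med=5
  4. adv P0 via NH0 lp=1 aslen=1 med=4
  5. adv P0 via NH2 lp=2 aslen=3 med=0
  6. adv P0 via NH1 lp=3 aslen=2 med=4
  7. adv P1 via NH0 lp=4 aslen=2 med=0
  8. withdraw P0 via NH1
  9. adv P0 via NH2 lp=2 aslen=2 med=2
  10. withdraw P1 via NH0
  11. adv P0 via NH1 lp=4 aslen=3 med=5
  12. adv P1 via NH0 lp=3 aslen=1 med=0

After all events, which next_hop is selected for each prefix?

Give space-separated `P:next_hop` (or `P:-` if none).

Answer: P0:NH1 P1:NH0

Derivation:
Op 1: best P0=NH1 P1=-
Op 2: best P0=NH1 P1=-
Op 3: best P0=NH1 P1=NH0
Op 4: best P0=NH1 P1=NH0
Op 5: best P0=NH1 P1=NH0
Op 6: best P0=NH1 P1=NH0
Op 7: best P0=NH1 P1=NH0
Op 8: best P0=NH2 P1=NH0
Op 9: best P0=NH2 P1=NH0
Op 10: best P0=NH2 P1=-
Op 11: best P0=NH1 P1=-
Op 12: best P0=NH1 P1=NH0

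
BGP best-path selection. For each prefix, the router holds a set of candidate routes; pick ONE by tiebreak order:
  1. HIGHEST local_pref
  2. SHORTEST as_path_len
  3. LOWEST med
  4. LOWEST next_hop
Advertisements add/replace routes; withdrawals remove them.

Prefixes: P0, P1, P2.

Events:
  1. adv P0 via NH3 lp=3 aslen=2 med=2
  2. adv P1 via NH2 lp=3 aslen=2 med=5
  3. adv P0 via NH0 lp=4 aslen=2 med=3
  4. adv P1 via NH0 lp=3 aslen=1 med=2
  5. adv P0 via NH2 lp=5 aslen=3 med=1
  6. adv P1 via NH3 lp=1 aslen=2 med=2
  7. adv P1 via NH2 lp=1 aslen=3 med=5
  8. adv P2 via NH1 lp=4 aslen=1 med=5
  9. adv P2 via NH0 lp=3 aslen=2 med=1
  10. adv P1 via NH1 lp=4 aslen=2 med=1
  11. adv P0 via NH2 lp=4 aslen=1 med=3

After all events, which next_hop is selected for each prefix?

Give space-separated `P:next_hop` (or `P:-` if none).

Op 1: best P0=NH3 P1=- P2=-
Op 2: best P0=NH3 P1=NH2 P2=-
Op 3: best P0=NH0 P1=NH2 P2=-
Op 4: best P0=NH0 P1=NH0 P2=-
Op 5: best P0=NH2 P1=NH0 P2=-
Op 6: best P0=NH2 P1=NH0 P2=-
Op 7: best P0=NH2 P1=NH0 P2=-
Op 8: best P0=NH2 P1=NH0 P2=NH1
Op 9: best P0=NH2 P1=NH0 P2=NH1
Op 10: best P0=NH2 P1=NH1 P2=NH1
Op 11: best P0=NH2 P1=NH1 P2=NH1

Answer: P0:NH2 P1:NH1 P2:NH1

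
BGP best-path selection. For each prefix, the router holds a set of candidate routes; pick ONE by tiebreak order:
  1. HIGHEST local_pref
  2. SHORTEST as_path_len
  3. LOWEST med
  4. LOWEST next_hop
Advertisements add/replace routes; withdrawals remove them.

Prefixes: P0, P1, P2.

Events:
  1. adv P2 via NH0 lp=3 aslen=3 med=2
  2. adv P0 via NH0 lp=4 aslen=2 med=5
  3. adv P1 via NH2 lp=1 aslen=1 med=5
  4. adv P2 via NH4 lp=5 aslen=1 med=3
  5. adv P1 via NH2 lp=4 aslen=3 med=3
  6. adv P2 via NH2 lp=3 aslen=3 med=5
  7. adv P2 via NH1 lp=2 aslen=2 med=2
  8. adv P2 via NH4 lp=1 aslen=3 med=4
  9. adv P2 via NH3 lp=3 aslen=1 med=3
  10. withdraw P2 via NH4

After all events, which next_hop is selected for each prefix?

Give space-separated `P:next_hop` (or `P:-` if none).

Answer: P0:NH0 P1:NH2 P2:NH3

Derivation:
Op 1: best P0=- P1=- P2=NH0
Op 2: best P0=NH0 P1=- P2=NH0
Op 3: best P0=NH0 P1=NH2 P2=NH0
Op 4: best P0=NH0 P1=NH2 P2=NH4
Op 5: best P0=NH0 P1=NH2 P2=NH4
Op 6: best P0=NH0 P1=NH2 P2=NH4
Op 7: best P0=NH0 P1=NH2 P2=NH4
Op 8: best P0=NH0 P1=NH2 P2=NH0
Op 9: best P0=NH0 P1=NH2 P2=NH3
Op 10: best P0=NH0 P1=NH2 P2=NH3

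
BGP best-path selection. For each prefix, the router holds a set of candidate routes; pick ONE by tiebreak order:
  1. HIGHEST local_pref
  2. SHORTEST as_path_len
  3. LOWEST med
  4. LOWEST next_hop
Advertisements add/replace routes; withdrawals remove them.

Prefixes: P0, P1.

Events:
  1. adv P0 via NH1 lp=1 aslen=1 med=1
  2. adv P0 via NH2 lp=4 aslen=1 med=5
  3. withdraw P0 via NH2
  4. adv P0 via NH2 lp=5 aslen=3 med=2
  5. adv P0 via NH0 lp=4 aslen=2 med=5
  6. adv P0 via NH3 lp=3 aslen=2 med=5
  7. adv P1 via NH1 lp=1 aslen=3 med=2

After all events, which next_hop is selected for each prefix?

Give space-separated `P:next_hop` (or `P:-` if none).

Op 1: best P0=NH1 P1=-
Op 2: best P0=NH2 P1=-
Op 3: best P0=NH1 P1=-
Op 4: best P0=NH2 P1=-
Op 5: best P0=NH2 P1=-
Op 6: best P0=NH2 P1=-
Op 7: best P0=NH2 P1=NH1

Answer: P0:NH2 P1:NH1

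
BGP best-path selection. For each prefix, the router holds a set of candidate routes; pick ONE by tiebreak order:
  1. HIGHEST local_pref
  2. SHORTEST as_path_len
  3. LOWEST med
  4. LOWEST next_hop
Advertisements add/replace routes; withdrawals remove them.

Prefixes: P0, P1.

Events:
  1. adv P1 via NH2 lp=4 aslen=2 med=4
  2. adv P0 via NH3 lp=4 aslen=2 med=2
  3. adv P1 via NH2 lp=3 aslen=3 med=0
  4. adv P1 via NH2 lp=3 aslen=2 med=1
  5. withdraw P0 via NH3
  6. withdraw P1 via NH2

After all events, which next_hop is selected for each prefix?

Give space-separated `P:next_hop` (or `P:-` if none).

Answer: P0:- P1:-

Derivation:
Op 1: best P0=- P1=NH2
Op 2: best P0=NH3 P1=NH2
Op 3: best P0=NH3 P1=NH2
Op 4: best P0=NH3 P1=NH2
Op 5: best P0=- P1=NH2
Op 6: best P0=- P1=-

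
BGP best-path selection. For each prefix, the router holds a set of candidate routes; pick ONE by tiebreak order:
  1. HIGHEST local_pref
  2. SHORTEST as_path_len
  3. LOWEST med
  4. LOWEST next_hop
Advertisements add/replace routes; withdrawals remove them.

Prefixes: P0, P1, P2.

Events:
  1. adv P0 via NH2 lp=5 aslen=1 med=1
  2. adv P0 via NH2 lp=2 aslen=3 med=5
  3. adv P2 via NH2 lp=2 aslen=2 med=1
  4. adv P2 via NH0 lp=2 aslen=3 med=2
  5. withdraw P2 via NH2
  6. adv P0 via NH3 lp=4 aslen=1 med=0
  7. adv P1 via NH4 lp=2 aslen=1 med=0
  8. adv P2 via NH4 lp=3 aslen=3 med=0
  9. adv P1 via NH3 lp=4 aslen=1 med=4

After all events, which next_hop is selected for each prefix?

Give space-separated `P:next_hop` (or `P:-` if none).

Op 1: best P0=NH2 P1=- P2=-
Op 2: best P0=NH2 P1=- P2=-
Op 3: best P0=NH2 P1=- P2=NH2
Op 4: best P0=NH2 P1=- P2=NH2
Op 5: best P0=NH2 P1=- P2=NH0
Op 6: best P0=NH3 P1=- P2=NH0
Op 7: best P0=NH3 P1=NH4 P2=NH0
Op 8: best P0=NH3 P1=NH4 P2=NH4
Op 9: best P0=NH3 P1=NH3 P2=NH4

Answer: P0:NH3 P1:NH3 P2:NH4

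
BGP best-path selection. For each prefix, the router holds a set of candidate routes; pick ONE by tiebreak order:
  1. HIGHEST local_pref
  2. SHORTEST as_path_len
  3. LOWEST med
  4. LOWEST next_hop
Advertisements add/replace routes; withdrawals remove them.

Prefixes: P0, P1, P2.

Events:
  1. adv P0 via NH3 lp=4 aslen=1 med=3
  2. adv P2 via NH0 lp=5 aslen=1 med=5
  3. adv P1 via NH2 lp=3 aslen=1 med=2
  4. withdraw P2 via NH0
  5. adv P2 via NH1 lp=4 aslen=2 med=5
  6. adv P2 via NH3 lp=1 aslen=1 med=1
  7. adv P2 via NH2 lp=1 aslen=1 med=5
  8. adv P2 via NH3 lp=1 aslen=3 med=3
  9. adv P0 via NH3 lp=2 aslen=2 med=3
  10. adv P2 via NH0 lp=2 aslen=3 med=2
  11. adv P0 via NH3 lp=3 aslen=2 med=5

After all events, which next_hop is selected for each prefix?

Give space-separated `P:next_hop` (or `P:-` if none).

Answer: P0:NH3 P1:NH2 P2:NH1

Derivation:
Op 1: best P0=NH3 P1=- P2=-
Op 2: best P0=NH3 P1=- P2=NH0
Op 3: best P0=NH3 P1=NH2 P2=NH0
Op 4: best P0=NH3 P1=NH2 P2=-
Op 5: best P0=NH3 P1=NH2 P2=NH1
Op 6: best P0=NH3 P1=NH2 P2=NH1
Op 7: best P0=NH3 P1=NH2 P2=NH1
Op 8: best P0=NH3 P1=NH2 P2=NH1
Op 9: best P0=NH3 P1=NH2 P2=NH1
Op 10: best P0=NH3 P1=NH2 P2=NH1
Op 11: best P0=NH3 P1=NH2 P2=NH1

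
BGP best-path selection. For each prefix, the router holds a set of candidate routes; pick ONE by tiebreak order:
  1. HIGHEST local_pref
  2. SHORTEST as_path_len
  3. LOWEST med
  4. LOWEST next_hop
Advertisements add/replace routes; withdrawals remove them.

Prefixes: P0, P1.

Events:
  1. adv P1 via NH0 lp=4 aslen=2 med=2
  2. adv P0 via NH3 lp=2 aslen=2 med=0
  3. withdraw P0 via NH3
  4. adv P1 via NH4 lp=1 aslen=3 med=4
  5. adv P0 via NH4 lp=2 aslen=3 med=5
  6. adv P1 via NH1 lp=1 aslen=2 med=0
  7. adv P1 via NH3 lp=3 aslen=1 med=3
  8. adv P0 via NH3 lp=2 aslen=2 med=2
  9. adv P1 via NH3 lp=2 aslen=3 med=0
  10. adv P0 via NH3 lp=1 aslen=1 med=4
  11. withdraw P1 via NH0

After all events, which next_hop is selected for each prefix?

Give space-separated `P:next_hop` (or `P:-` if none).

Op 1: best P0=- P1=NH0
Op 2: best P0=NH3 P1=NH0
Op 3: best P0=- P1=NH0
Op 4: best P0=- P1=NH0
Op 5: best P0=NH4 P1=NH0
Op 6: best P0=NH4 P1=NH0
Op 7: best P0=NH4 P1=NH0
Op 8: best P0=NH3 P1=NH0
Op 9: best P0=NH3 P1=NH0
Op 10: best P0=NH4 P1=NH0
Op 11: best P0=NH4 P1=NH3

Answer: P0:NH4 P1:NH3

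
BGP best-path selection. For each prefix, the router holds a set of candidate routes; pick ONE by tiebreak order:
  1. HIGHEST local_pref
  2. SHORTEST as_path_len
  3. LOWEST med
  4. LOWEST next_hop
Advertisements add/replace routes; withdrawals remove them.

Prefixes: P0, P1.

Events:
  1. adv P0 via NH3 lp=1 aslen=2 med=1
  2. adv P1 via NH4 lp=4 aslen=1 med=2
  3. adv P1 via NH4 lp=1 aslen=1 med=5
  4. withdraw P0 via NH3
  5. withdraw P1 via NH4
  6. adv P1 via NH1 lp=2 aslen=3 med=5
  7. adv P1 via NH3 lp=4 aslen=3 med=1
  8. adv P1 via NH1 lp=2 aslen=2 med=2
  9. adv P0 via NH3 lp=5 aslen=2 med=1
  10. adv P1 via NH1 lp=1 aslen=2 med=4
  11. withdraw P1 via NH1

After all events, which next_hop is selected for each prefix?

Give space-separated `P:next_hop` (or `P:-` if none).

Answer: P0:NH3 P1:NH3

Derivation:
Op 1: best P0=NH3 P1=-
Op 2: best P0=NH3 P1=NH4
Op 3: best P0=NH3 P1=NH4
Op 4: best P0=- P1=NH4
Op 5: best P0=- P1=-
Op 6: best P0=- P1=NH1
Op 7: best P0=- P1=NH3
Op 8: best P0=- P1=NH3
Op 9: best P0=NH3 P1=NH3
Op 10: best P0=NH3 P1=NH3
Op 11: best P0=NH3 P1=NH3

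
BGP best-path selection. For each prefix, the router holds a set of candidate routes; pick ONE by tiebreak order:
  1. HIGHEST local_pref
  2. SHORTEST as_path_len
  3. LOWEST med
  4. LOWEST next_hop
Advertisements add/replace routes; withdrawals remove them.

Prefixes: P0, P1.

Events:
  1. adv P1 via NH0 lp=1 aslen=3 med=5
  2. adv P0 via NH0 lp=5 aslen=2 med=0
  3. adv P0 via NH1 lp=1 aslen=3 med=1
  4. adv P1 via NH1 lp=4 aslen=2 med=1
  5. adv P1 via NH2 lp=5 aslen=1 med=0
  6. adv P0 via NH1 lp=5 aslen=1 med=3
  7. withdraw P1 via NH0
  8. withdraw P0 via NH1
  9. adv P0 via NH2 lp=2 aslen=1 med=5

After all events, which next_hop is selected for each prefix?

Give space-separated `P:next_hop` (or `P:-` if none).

Answer: P0:NH0 P1:NH2

Derivation:
Op 1: best P0=- P1=NH0
Op 2: best P0=NH0 P1=NH0
Op 3: best P0=NH0 P1=NH0
Op 4: best P0=NH0 P1=NH1
Op 5: best P0=NH0 P1=NH2
Op 6: best P0=NH1 P1=NH2
Op 7: best P0=NH1 P1=NH2
Op 8: best P0=NH0 P1=NH2
Op 9: best P0=NH0 P1=NH2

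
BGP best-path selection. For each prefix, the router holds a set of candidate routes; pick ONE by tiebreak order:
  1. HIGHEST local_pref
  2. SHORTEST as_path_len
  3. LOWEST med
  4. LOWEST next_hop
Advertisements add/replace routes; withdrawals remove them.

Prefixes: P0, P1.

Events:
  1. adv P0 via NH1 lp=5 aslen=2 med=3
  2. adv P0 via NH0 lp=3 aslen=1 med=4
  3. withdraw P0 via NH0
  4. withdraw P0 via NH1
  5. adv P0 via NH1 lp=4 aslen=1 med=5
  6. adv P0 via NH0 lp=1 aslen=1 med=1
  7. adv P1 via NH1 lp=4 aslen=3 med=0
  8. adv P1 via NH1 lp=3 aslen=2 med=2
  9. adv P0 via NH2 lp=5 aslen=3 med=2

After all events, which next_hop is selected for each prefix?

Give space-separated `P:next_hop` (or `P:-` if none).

Answer: P0:NH2 P1:NH1

Derivation:
Op 1: best P0=NH1 P1=-
Op 2: best P0=NH1 P1=-
Op 3: best P0=NH1 P1=-
Op 4: best P0=- P1=-
Op 5: best P0=NH1 P1=-
Op 6: best P0=NH1 P1=-
Op 7: best P0=NH1 P1=NH1
Op 8: best P0=NH1 P1=NH1
Op 9: best P0=NH2 P1=NH1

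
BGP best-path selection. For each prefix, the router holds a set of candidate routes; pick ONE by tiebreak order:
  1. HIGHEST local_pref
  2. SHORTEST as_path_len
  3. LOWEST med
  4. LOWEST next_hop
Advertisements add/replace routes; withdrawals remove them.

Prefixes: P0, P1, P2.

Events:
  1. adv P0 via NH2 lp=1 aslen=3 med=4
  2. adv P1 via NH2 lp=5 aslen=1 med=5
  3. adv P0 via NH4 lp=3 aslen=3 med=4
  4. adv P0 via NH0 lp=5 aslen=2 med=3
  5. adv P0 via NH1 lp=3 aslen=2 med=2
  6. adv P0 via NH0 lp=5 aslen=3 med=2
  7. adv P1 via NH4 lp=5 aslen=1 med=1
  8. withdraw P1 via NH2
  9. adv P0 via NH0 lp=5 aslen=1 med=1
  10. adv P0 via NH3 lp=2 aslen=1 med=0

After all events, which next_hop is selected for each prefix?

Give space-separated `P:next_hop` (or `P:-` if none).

Answer: P0:NH0 P1:NH4 P2:-

Derivation:
Op 1: best P0=NH2 P1=- P2=-
Op 2: best P0=NH2 P1=NH2 P2=-
Op 3: best P0=NH4 P1=NH2 P2=-
Op 4: best P0=NH0 P1=NH2 P2=-
Op 5: best P0=NH0 P1=NH2 P2=-
Op 6: best P0=NH0 P1=NH2 P2=-
Op 7: best P0=NH0 P1=NH4 P2=-
Op 8: best P0=NH0 P1=NH4 P2=-
Op 9: best P0=NH0 P1=NH4 P2=-
Op 10: best P0=NH0 P1=NH4 P2=-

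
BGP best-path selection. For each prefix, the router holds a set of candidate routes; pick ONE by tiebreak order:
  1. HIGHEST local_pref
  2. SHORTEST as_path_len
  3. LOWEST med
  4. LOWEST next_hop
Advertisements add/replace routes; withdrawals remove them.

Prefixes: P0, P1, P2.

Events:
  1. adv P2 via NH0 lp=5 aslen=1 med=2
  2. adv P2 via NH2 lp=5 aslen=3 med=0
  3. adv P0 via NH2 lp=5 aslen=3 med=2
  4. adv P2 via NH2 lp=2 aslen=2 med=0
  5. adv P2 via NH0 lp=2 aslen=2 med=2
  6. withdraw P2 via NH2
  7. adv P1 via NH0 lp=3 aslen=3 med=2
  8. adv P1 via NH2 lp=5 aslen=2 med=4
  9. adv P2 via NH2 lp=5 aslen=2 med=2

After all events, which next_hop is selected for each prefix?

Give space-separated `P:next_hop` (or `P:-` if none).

Answer: P0:NH2 P1:NH2 P2:NH2

Derivation:
Op 1: best P0=- P1=- P2=NH0
Op 2: best P0=- P1=- P2=NH0
Op 3: best P0=NH2 P1=- P2=NH0
Op 4: best P0=NH2 P1=- P2=NH0
Op 5: best P0=NH2 P1=- P2=NH2
Op 6: best P0=NH2 P1=- P2=NH0
Op 7: best P0=NH2 P1=NH0 P2=NH0
Op 8: best P0=NH2 P1=NH2 P2=NH0
Op 9: best P0=NH2 P1=NH2 P2=NH2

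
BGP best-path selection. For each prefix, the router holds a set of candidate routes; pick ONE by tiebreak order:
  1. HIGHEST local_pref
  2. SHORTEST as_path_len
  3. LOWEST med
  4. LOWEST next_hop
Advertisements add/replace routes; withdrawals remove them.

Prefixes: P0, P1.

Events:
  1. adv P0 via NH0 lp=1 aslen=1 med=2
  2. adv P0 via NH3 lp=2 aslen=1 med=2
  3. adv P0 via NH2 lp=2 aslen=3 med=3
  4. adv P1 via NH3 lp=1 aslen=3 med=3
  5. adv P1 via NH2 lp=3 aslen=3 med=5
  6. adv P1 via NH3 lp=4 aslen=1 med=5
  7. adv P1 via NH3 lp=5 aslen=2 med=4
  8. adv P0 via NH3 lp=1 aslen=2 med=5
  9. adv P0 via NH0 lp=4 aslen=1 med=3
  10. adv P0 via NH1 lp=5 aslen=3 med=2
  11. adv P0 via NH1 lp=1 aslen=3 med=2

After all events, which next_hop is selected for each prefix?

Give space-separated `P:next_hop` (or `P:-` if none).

Answer: P0:NH0 P1:NH3

Derivation:
Op 1: best P0=NH0 P1=-
Op 2: best P0=NH3 P1=-
Op 3: best P0=NH3 P1=-
Op 4: best P0=NH3 P1=NH3
Op 5: best P0=NH3 P1=NH2
Op 6: best P0=NH3 P1=NH3
Op 7: best P0=NH3 P1=NH3
Op 8: best P0=NH2 P1=NH3
Op 9: best P0=NH0 P1=NH3
Op 10: best P0=NH1 P1=NH3
Op 11: best P0=NH0 P1=NH3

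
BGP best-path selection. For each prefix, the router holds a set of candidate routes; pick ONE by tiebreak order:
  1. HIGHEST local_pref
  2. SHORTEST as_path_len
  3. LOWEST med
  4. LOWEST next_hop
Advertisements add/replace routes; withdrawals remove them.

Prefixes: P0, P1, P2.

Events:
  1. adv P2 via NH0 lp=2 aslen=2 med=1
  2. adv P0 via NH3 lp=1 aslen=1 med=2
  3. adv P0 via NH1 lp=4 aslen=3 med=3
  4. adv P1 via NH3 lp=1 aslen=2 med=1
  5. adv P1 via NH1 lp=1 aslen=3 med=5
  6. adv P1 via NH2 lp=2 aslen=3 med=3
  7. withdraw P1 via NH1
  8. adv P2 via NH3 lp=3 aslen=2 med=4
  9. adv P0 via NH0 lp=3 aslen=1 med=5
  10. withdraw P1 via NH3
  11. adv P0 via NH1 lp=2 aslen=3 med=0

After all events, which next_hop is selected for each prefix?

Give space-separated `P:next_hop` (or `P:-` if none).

Op 1: best P0=- P1=- P2=NH0
Op 2: best P0=NH3 P1=- P2=NH0
Op 3: best P0=NH1 P1=- P2=NH0
Op 4: best P0=NH1 P1=NH3 P2=NH0
Op 5: best P0=NH1 P1=NH3 P2=NH0
Op 6: best P0=NH1 P1=NH2 P2=NH0
Op 7: best P0=NH1 P1=NH2 P2=NH0
Op 8: best P0=NH1 P1=NH2 P2=NH3
Op 9: best P0=NH1 P1=NH2 P2=NH3
Op 10: best P0=NH1 P1=NH2 P2=NH3
Op 11: best P0=NH0 P1=NH2 P2=NH3

Answer: P0:NH0 P1:NH2 P2:NH3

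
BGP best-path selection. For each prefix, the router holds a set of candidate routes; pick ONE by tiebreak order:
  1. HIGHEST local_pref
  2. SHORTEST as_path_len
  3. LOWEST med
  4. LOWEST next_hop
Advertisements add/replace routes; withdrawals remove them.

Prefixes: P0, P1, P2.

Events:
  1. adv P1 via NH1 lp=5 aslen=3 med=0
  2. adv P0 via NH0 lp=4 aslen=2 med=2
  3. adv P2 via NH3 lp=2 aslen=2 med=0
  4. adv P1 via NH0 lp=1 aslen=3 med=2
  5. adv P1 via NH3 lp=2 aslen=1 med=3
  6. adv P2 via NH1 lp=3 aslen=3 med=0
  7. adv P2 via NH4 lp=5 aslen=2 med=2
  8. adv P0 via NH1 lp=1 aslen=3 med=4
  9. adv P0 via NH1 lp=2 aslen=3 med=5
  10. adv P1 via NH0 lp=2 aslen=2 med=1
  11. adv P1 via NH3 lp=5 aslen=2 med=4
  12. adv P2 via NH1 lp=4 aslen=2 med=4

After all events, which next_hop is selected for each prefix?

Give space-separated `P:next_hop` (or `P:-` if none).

Op 1: best P0=- P1=NH1 P2=-
Op 2: best P0=NH0 P1=NH1 P2=-
Op 3: best P0=NH0 P1=NH1 P2=NH3
Op 4: best P0=NH0 P1=NH1 P2=NH3
Op 5: best P0=NH0 P1=NH1 P2=NH3
Op 6: best P0=NH0 P1=NH1 P2=NH1
Op 7: best P0=NH0 P1=NH1 P2=NH4
Op 8: best P0=NH0 P1=NH1 P2=NH4
Op 9: best P0=NH0 P1=NH1 P2=NH4
Op 10: best P0=NH0 P1=NH1 P2=NH4
Op 11: best P0=NH0 P1=NH3 P2=NH4
Op 12: best P0=NH0 P1=NH3 P2=NH4

Answer: P0:NH0 P1:NH3 P2:NH4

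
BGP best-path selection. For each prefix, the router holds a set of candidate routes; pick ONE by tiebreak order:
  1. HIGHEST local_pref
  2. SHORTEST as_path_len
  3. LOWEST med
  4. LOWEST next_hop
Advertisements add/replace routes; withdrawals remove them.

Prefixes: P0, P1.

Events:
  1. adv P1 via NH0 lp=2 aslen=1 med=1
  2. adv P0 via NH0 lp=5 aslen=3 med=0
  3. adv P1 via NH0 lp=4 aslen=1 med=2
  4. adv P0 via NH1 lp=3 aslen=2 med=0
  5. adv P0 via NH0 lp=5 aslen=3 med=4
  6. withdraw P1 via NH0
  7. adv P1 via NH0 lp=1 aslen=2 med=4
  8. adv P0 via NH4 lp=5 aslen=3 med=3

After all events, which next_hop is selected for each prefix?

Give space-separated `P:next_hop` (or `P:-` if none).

Op 1: best P0=- P1=NH0
Op 2: best P0=NH0 P1=NH0
Op 3: best P0=NH0 P1=NH0
Op 4: best P0=NH0 P1=NH0
Op 5: best P0=NH0 P1=NH0
Op 6: best P0=NH0 P1=-
Op 7: best P0=NH0 P1=NH0
Op 8: best P0=NH4 P1=NH0

Answer: P0:NH4 P1:NH0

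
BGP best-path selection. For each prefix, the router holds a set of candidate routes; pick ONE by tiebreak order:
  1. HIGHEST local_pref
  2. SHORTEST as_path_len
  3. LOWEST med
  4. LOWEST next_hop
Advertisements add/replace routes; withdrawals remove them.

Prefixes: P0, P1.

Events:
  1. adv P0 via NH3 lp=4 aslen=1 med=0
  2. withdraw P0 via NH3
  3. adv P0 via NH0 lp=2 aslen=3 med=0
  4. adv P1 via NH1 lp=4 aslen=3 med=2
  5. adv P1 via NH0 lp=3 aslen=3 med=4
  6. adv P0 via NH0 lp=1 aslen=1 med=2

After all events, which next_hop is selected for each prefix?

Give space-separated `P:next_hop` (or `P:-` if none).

Op 1: best P0=NH3 P1=-
Op 2: best P0=- P1=-
Op 3: best P0=NH0 P1=-
Op 4: best P0=NH0 P1=NH1
Op 5: best P0=NH0 P1=NH1
Op 6: best P0=NH0 P1=NH1

Answer: P0:NH0 P1:NH1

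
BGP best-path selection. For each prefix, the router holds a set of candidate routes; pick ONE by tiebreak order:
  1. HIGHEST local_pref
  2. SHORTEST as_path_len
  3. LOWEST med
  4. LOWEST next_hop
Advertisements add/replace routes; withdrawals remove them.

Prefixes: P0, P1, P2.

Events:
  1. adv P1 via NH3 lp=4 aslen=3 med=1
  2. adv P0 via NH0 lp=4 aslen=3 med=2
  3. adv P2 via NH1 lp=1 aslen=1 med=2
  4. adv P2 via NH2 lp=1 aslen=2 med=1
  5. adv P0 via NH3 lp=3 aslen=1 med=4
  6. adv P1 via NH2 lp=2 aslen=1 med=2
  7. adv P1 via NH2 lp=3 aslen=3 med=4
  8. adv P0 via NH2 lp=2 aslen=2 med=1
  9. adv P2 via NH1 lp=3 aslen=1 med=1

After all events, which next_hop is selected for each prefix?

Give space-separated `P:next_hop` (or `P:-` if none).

Op 1: best P0=- P1=NH3 P2=-
Op 2: best P0=NH0 P1=NH3 P2=-
Op 3: best P0=NH0 P1=NH3 P2=NH1
Op 4: best P0=NH0 P1=NH3 P2=NH1
Op 5: best P0=NH0 P1=NH3 P2=NH1
Op 6: best P0=NH0 P1=NH3 P2=NH1
Op 7: best P0=NH0 P1=NH3 P2=NH1
Op 8: best P0=NH0 P1=NH3 P2=NH1
Op 9: best P0=NH0 P1=NH3 P2=NH1

Answer: P0:NH0 P1:NH3 P2:NH1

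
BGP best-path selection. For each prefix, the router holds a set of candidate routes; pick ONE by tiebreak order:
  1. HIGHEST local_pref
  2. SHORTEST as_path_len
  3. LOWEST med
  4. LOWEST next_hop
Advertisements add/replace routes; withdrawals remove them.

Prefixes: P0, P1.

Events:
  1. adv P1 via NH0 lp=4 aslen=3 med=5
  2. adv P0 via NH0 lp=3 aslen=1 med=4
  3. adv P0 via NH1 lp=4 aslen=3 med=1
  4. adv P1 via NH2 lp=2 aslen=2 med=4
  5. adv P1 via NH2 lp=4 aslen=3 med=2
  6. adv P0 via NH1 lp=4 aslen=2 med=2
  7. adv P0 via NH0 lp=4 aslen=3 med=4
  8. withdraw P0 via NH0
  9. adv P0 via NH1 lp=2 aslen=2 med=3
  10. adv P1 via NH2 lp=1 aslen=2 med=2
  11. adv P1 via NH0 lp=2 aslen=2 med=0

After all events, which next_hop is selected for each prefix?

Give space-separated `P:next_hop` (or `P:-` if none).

Op 1: best P0=- P1=NH0
Op 2: best P0=NH0 P1=NH0
Op 3: best P0=NH1 P1=NH0
Op 4: best P0=NH1 P1=NH0
Op 5: best P0=NH1 P1=NH2
Op 6: best P0=NH1 P1=NH2
Op 7: best P0=NH1 P1=NH2
Op 8: best P0=NH1 P1=NH2
Op 9: best P0=NH1 P1=NH2
Op 10: best P0=NH1 P1=NH0
Op 11: best P0=NH1 P1=NH0

Answer: P0:NH1 P1:NH0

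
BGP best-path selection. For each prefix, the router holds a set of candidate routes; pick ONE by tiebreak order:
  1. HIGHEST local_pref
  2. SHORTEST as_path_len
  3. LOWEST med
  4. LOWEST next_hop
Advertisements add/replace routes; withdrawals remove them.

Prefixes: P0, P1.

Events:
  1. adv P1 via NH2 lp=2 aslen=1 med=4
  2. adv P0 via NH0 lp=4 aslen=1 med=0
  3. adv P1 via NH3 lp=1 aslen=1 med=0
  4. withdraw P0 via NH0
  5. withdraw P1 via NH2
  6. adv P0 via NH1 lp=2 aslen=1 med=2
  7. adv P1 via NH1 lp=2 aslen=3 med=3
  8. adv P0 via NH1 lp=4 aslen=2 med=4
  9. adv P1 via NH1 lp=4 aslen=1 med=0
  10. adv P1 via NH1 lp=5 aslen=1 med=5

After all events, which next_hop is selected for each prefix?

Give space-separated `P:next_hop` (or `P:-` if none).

Op 1: best P0=- P1=NH2
Op 2: best P0=NH0 P1=NH2
Op 3: best P0=NH0 P1=NH2
Op 4: best P0=- P1=NH2
Op 5: best P0=- P1=NH3
Op 6: best P0=NH1 P1=NH3
Op 7: best P0=NH1 P1=NH1
Op 8: best P0=NH1 P1=NH1
Op 9: best P0=NH1 P1=NH1
Op 10: best P0=NH1 P1=NH1

Answer: P0:NH1 P1:NH1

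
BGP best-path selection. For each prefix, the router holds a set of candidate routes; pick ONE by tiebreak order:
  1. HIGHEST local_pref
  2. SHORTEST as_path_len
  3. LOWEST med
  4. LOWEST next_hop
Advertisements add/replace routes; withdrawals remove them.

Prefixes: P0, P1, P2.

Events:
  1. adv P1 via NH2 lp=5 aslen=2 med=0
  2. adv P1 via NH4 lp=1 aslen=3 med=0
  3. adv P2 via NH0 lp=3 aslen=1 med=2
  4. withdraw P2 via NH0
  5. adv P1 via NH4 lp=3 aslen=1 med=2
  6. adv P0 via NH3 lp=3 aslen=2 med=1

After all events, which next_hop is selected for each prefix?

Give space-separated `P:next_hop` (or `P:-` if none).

Answer: P0:NH3 P1:NH2 P2:-

Derivation:
Op 1: best P0=- P1=NH2 P2=-
Op 2: best P0=- P1=NH2 P2=-
Op 3: best P0=- P1=NH2 P2=NH0
Op 4: best P0=- P1=NH2 P2=-
Op 5: best P0=- P1=NH2 P2=-
Op 6: best P0=NH3 P1=NH2 P2=-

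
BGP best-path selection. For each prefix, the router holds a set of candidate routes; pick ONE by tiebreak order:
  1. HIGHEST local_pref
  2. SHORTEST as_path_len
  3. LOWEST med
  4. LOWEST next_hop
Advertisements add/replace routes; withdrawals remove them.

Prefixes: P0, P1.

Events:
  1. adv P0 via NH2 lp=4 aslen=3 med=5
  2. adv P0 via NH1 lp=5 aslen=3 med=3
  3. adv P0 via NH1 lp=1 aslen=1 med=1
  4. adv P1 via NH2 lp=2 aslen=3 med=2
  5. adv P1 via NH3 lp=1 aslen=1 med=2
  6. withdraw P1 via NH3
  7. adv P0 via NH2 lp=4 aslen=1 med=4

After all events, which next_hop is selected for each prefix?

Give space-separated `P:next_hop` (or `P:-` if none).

Answer: P0:NH2 P1:NH2

Derivation:
Op 1: best P0=NH2 P1=-
Op 2: best P0=NH1 P1=-
Op 3: best P0=NH2 P1=-
Op 4: best P0=NH2 P1=NH2
Op 5: best P0=NH2 P1=NH2
Op 6: best P0=NH2 P1=NH2
Op 7: best P0=NH2 P1=NH2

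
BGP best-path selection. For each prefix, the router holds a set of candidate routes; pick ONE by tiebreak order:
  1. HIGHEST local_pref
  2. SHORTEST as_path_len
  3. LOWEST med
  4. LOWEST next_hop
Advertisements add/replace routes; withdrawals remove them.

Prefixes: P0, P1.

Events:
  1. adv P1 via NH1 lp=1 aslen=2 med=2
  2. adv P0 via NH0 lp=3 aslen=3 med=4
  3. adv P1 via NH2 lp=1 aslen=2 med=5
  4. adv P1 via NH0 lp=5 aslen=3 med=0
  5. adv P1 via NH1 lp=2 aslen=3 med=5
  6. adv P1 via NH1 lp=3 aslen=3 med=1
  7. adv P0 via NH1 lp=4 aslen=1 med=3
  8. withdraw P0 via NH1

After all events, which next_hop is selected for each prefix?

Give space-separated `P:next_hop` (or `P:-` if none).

Answer: P0:NH0 P1:NH0

Derivation:
Op 1: best P0=- P1=NH1
Op 2: best P0=NH0 P1=NH1
Op 3: best P0=NH0 P1=NH1
Op 4: best P0=NH0 P1=NH0
Op 5: best P0=NH0 P1=NH0
Op 6: best P0=NH0 P1=NH0
Op 7: best P0=NH1 P1=NH0
Op 8: best P0=NH0 P1=NH0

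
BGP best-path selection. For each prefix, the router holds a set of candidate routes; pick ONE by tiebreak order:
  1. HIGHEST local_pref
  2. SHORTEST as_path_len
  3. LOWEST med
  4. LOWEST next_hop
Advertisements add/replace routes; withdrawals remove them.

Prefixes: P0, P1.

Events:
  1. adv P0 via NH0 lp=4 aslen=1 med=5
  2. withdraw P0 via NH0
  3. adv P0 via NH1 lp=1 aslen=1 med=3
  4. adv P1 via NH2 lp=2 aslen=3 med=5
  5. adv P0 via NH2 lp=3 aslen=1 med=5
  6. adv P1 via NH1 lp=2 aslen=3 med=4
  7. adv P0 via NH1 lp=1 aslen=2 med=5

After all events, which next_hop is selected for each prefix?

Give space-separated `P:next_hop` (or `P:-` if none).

Answer: P0:NH2 P1:NH1

Derivation:
Op 1: best P0=NH0 P1=-
Op 2: best P0=- P1=-
Op 3: best P0=NH1 P1=-
Op 4: best P0=NH1 P1=NH2
Op 5: best P0=NH2 P1=NH2
Op 6: best P0=NH2 P1=NH1
Op 7: best P0=NH2 P1=NH1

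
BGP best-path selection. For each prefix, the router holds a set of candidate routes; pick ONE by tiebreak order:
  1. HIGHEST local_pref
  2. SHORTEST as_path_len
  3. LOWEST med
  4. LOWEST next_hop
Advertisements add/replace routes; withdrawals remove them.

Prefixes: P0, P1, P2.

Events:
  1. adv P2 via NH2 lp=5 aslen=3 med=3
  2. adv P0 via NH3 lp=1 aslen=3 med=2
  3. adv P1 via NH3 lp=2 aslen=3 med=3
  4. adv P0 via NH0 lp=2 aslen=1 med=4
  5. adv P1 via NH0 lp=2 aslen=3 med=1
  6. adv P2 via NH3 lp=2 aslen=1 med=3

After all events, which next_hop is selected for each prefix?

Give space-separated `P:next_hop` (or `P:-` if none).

Answer: P0:NH0 P1:NH0 P2:NH2

Derivation:
Op 1: best P0=- P1=- P2=NH2
Op 2: best P0=NH3 P1=- P2=NH2
Op 3: best P0=NH3 P1=NH3 P2=NH2
Op 4: best P0=NH0 P1=NH3 P2=NH2
Op 5: best P0=NH0 P1=NH0 P2=NH2
Op 6: best P0=NH0 P1=NH0 P2=NH2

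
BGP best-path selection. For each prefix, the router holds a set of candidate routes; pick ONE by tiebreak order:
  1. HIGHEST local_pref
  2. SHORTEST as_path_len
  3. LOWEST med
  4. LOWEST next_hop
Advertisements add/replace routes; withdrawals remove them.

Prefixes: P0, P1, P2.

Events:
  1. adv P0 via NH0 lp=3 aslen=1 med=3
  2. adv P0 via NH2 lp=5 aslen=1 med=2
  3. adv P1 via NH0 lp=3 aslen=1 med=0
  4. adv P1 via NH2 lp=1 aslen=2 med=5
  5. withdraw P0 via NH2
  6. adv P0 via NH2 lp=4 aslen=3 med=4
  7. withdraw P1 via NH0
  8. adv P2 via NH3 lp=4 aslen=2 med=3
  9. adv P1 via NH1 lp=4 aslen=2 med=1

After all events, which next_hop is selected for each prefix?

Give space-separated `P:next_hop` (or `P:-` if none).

Op 1: best P0=NH0 P1=- P2=-
Op 2: best P0=NH2 P1=- P2=-
Op 3: best P0=NH2 P1=NH0 P2=-
Op 4: best P0=NH2 P1=NH0 P2=-
Op 5: best P0=NH0 P1=NH0 P2=-
Op 6: best P0=NH2 P1=NH0 P2=-
Op 7: best P0=NH2 P1=NH2 P2=-
Op 8: best P0=NH2 P1=NH2 P2=NH3
Op 9: best P0=NH2 P1=NH1 P2=NH3

Answer: P0:NH2 P1:NH1 P2:NH3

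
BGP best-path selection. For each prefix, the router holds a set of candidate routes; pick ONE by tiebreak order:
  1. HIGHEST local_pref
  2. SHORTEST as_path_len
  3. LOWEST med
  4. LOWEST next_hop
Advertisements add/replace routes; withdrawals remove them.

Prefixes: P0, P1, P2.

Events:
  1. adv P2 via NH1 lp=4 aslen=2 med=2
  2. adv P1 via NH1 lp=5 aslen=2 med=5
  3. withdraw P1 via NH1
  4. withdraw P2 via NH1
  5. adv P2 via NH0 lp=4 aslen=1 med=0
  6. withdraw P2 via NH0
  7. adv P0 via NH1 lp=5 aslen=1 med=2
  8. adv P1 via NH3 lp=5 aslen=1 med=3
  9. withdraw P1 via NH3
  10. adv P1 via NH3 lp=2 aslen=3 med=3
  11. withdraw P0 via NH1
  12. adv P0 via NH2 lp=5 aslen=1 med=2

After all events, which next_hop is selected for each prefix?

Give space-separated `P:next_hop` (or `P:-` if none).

Op 1: best P0=- P1=- P2=NH1
Op 2: best P0=- P1=NH1 P2=NH1
Op 3: best P0=- P1=- P2=NH1
Op 4: best P0=- P1=- P2=-
Op 5: best P0=- P1=- P2=NH0
Op 6: best P0=- P1=- P2=-
Op 7: best P0=NH1 P1=- P2=-
Op 8: best P0=NH1 P1=NH3 P2=-
Op 9: best P0=NH1 P1=- P2=-
Op 10: best P0=NH1 P1=NH3 P2=-
Op 11: best P0=- P1=NH3 P2=-
Op 12: best P0=NH2 P1=NH3 P2=-

Answer: P0:NH2 P1:NH3 P2:-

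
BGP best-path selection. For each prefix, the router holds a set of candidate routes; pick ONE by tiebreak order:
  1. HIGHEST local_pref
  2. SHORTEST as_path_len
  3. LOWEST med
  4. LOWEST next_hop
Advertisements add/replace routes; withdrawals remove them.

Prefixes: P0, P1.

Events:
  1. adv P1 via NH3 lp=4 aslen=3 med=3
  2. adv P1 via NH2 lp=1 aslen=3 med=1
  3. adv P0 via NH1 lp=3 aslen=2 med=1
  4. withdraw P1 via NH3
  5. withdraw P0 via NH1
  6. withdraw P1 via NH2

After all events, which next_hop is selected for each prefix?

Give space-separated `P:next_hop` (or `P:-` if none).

Answer: P0:- P1:-

Derivation:
Op 1: best P0=- P1=NH3
Op 2: best P0=- P1=NH3
Op 3: best P0=NH1 P1=NH3
Op 4: best P0=NH1 P1=NH2
Op 5: best P0=- P1=NH2
Op 6: best P0=- P1=-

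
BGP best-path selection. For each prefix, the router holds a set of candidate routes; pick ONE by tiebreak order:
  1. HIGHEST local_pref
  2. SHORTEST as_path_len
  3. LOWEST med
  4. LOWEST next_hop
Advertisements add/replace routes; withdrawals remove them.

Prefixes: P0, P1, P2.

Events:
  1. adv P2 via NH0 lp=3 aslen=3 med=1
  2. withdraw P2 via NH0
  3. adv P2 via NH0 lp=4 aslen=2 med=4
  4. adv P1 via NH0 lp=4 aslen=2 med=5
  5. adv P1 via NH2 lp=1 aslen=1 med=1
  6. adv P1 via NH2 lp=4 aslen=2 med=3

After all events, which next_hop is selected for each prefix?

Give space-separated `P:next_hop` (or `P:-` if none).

Answer: P0:- P1:NH2 P2:NH0

Derivation:
Op 1: best P0=- P1=- P2=NH0
Op 2: best P0=- P1=- P2=-
Op 3: best P0=- P1=- P2=NH0
Op 4: best P0=- P1=NH0 P2=NH0
Op 5: best P0=- P1=NH0 P2=NH0
Op 6: best P0=- P1=NH2 P2=NH0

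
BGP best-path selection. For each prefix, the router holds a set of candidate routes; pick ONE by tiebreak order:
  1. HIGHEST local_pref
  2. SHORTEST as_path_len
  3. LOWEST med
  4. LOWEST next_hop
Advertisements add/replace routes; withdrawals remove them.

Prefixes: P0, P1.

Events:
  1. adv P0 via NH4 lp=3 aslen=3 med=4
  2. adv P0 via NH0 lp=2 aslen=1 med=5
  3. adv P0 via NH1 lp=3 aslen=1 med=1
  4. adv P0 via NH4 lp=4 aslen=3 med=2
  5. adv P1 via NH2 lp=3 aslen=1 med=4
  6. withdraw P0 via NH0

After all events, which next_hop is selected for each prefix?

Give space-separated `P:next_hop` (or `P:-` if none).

Answer: P0:NH4 P1:NH2

Derivation:
Op 1: best P0=NH4 P1=-
Op 2: best P0=NH4 P1=-
Op 3: best P0=NH1 P1=-
Op 4: best P0=NH4 P1=-
Op 5: best P0=NH4 P1=NH2
Op 6: best P0=NH4 P1=NH2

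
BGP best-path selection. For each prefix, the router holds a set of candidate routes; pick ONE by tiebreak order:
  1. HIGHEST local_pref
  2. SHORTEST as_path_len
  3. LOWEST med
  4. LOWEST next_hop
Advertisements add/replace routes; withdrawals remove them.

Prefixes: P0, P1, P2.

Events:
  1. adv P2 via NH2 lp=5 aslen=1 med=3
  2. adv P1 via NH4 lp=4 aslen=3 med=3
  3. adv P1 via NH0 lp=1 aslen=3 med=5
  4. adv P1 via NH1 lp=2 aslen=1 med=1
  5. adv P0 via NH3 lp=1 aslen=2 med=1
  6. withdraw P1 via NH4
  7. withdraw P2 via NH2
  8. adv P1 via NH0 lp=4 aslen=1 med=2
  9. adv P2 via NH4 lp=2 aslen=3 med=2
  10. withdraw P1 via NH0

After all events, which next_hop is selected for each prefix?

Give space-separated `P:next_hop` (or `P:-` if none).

Answer: P0:NH3 P1:NH1 P2:NH4

Derivation:
Op 1: best P0=- P1=- P2=NH2
Op 2: best P0=- P1=NH4 P2=NH2
Op 3: best P0=- P1=NH4 P2=NH2
Op 4: best P0=- P1=NH4 P2=NH2
Op 5: best P0=NH3 P1=NH4 P2=NH2
Op 6: best P0=NH3 P1=NH1 P2=NH2
Op 7: best P0=NH3 P1=NH1 P2=-
Op 8: best P0=NH3 P1=NH0 P2=-
Op 9: best P0=NH3 P1=NH0 P2=NH4
Op 10: best P0=NH3 P1=NH1 P2=NH4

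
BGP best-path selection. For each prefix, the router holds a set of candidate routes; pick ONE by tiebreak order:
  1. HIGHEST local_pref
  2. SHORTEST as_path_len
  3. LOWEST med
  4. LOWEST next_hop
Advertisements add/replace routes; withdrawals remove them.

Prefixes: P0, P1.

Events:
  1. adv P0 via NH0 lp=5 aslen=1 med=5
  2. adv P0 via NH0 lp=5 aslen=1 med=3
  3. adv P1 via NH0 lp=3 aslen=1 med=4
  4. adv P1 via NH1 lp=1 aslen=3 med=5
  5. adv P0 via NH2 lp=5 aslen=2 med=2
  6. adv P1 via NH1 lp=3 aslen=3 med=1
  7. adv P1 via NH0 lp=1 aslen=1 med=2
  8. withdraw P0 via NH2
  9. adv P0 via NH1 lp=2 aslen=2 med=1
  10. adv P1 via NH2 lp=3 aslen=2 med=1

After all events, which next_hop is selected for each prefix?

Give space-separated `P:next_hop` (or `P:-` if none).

Answer: P0:NH0 P1:NH2

Derivation:
Op 1: best P0=NH0 P1=-
Op 2: best P0=NH0 P1=-
Op 3: best P0=NH0 P1=NH0
Op 4: best P0=NH0 P1=NH0
Op 5: best P0=NH0 P1=NH0
Op 6: best P0=NH0 P1=NH0
Op 7: best P0=NH0 P1=NH1
Op 8: best P0=NH0 P1=NH1
Op 9: best P0=NH0 P1=NH1
Op 10: best P0=NH0 P1=NH2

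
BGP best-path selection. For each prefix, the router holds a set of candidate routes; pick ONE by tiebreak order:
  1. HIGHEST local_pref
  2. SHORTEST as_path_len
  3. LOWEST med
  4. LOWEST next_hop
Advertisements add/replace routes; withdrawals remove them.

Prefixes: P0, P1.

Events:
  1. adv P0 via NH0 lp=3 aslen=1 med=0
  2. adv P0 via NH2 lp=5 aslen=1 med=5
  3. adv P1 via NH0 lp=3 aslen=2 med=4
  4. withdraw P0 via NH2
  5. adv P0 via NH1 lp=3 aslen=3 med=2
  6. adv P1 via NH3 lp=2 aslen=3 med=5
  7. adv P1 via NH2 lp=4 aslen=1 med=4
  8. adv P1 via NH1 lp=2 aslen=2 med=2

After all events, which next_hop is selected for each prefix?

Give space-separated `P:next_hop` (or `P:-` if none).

Answer: P0:NH0 P1:NH2

Derivation:
Op 1: best P0=NH0 P1=-
Op 2: best P0=NH2 P1=-
Op 3: best P0=NH2 P1=NH0
Op 4: best P0=NH0 P1=NH0
Op 5: best P0=NH0 P1=NH0
Op 6: best P0=NH0 P1=NH0
Op 7: best P0=NH0 P1=NH2
Op 8: best P0=NH0 P1=NH2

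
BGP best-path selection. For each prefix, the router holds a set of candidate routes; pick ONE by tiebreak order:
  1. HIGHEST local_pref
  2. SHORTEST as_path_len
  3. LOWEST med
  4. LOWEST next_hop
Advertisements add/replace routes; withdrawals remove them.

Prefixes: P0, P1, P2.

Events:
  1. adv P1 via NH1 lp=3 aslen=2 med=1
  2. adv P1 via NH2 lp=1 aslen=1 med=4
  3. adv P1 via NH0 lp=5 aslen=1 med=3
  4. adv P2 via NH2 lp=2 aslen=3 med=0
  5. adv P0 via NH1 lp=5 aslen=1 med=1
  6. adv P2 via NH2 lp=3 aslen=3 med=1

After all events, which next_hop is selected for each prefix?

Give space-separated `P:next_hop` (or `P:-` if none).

Answer: P0:NH1 P1:NH0 P2:NH2

Derivation:
Op 1: best P0=- P1=NH1 P2=-
Op 2: best P0=- P1=NH1 P2=-
Op 3: best P0=- P1=NH0 P2=-
Op 4: best P0=- P1=NH0 P2=NH2
Op 5: best P0=NH1 P1=NH0 P2=NH2
Op 6: best P0=NH1 P1=NH0 P2=NH2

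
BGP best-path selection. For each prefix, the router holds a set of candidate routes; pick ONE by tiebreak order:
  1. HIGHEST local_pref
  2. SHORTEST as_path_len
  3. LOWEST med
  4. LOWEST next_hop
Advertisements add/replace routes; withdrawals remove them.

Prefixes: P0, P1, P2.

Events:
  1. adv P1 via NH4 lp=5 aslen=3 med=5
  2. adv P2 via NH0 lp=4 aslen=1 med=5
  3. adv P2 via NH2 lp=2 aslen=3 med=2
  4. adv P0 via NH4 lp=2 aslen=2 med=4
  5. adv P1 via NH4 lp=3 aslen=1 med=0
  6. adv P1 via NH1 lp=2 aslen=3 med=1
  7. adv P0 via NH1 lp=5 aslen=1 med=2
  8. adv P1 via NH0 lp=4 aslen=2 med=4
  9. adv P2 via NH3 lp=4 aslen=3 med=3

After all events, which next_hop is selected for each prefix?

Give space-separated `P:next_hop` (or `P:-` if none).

Answer: P0:NH1 P1:NH0 P2:NH0

Derivation:
Op 1: best P0=- P1=NH4 P2=-
Op 2: best P0=- P1=NH4 P2=NH0
Op 3: best P0=- P1=NH4 P2=NH0
Op 4: best P0=NH4 P1=NH4 P2=NH0
Op 5: best P0=NH4 P1=NH4 P2=NH0
Op 6: best P0=NH4 P1=NH4 P2=NH0
Op 7: best P0=NH1 P1=NH4 P2=NH0
Op 8: best P0=NH1 P1=NH0 P2=NH0
Op 9: best P0=NH1 P1=NH0 P2=NH0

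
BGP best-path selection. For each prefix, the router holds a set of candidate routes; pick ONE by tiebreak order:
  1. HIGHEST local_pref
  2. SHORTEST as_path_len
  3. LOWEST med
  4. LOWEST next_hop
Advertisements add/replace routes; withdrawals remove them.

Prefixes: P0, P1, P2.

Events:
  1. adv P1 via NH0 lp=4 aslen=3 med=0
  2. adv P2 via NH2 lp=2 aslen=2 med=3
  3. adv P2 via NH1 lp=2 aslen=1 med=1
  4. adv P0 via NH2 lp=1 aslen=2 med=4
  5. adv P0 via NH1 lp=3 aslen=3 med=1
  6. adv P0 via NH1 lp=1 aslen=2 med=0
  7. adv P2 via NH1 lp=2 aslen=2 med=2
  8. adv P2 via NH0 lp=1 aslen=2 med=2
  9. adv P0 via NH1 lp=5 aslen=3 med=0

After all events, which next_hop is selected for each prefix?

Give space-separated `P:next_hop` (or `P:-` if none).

Answer: P0:NH1 P1:NH0 P2:NH1

Derivation:
Op 1: best P0=- P1=NH0 P2=-
Op 2: best P0=- P1=NH0 P2=NH2
Op 3: best P0=- P1=NH0 P2=NH1
Op 4: best P0=NH2 P1=NH0 P2=NH1
Op 5: best P0=NH1 P1=NH0 P2=NH1
Op 6: best P0=NH1 P1=NH0 P2=NH1
Op 7: best P0=NH1 P1=NH0 P2=NH1
Op 8: best P0=NH1 P1=NH0 P2=NH1
Op 9: best P0=NH1 P1=NH0 P2=NH1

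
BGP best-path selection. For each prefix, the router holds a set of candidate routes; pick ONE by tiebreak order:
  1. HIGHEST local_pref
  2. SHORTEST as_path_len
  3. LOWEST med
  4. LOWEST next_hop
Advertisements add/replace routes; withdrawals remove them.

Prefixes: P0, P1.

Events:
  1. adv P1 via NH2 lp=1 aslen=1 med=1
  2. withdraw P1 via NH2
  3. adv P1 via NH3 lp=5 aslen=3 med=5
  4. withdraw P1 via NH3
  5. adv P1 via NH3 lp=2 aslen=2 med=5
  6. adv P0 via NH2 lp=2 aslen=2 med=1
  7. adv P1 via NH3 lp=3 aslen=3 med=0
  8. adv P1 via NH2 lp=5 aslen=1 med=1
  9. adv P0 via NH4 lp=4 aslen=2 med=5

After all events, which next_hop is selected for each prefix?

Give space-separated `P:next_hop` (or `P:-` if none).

Op 1: best P0=- P1=NH2
Op 2: best P0=- P1=-
Op 3: best P0=- P1=NH3
Op 4: best P0=- P1=-
Op 5: best P0=- P1=NH3
Op 6: best P0=NH2 P1=NH3
Op 7: best P0=NH2 P1=NH3
Op 8: best P0=NH2 P1=NH2
Op 9: best P0=NH4 P1=NH2

Answer: P0:NH4 P1:NH2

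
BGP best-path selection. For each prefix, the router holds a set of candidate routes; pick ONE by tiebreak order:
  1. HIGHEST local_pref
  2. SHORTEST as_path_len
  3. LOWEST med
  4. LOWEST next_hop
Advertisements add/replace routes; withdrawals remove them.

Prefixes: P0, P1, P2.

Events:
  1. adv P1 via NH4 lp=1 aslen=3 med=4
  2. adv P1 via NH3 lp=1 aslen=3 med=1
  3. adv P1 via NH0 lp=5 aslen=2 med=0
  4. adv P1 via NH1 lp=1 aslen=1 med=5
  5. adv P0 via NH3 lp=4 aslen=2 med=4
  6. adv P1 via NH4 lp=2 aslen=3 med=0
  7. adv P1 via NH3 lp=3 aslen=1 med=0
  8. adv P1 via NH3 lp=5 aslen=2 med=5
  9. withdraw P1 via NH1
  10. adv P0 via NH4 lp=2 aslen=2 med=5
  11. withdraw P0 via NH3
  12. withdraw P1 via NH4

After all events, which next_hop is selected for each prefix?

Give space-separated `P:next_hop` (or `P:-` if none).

Op 1: best P0=- P1=NH4 P2=-
Op 2: best P0=- P1=NH3 P2=-
Op 3: best P0=- P1=NH0 P2=-
Op 4: best P0=- P1=NH0 P2=-
Op 5: best P0=NH3 P1=NH0 P2=-
Op 6: best P0=NH3 P1=NH0 P2=-
Op 7: best P0=NH3 P1=NH0 P2=-
Op 8: best P0=NH3 P1=NH0 P2=-
Op 9: best P0=NH3 P1=NH0 P2=-
Op 10: best P0=NH3 P1=NH0 P2=-
Op 11: best P0=NH4 P1=NH0 P2=-
Op 12: best P0=NH4 P1=NH0 P2=-

Answer: P0:NH4 P1:NH0 P2:-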